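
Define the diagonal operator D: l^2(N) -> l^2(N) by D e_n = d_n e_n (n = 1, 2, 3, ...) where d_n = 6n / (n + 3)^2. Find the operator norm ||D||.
||D|| = 1/2 (attained at n = 3)

For D diagonal, ||D|| = sup_n |d_n|. Treat f(x) = 6x / (x + 3)^2 for real x > 0. By the quotient rule, f'(x) = 6(3 - x)/(x + 3)^3, which is positive for x < 3 and negative for x > 3. So f has a unique maximum at x = 3, and since 3 is a positive integer, the supremum over n ≥ 1 is attained at n = 3: d_3 = 6·3/(3 + 3)^2 = 6·3/36 = 1/2. Hence ||D|| = 1/2.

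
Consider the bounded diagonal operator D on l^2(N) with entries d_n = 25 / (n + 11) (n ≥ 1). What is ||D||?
||D|| = 25/12 (attained at n = 1)

For D diagonal, ||D|| = sup_n |d_n| = sup_n 25/(n + 11). This is positive and strictly decreasing in n, so the supremum is attained at n = 1: d_1 = 25/(1 + 11) = 25/12. Hence ||D|| = 25/12.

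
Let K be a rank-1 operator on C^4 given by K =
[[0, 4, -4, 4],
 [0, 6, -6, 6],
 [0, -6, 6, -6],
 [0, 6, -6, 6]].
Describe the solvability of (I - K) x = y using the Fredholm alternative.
(I - K) is invertible (det(I - K) = -17 ≠ 0), so for every y in C^4 the equation (I - K) x = y has a unique solution.

K has rank 1, so it is an outer product K = u v^T: every row of K is a multiple of one row vector. Reading off the entries, u = (-2, -3, 3, -3) and v = (0, -2, 2, -2) (row i of K equals u_i·v^T). A rank-one matrix u v^T satisfies K u = u (v·u) and kills the (3)-dimensional subspace v^⊥, so its characteristic polynomial is lambda^3 (lambda - v·u) with v·u = tr K = 18. Hence the eigenvalues of I - K are 1 (multiplicity 3) and 1 - (18) = -17, so det(I - K) = -17. (Direct check: I - K =
[[1, -4, 4, -4],
 [0, -5, 6, -6],
 [0, 6, -5, 6],
 [0, -6, 6, -5]]
has determinant -17.) The finite-dimensional Fredholm alternative says: either (I - K) is invertible, or ker(I - K) ≠ {0} and then range(I - K) = ker((I - K)^*)^⊥, with dim ker(I - K) = dim ker((I - K)^*). Since det(I - K) ≠ 0, 1 is not an eigenvalue of K and ker(I - K) = {0}, so we are in the first case: for every y there is a unique x = (I - K)^(-1) y. Explicitly, by the Sherman–Morrison formula, (I - u v^T)^(-1) = I + u v^T/(1 - v·u), i.e. (I - K)^(-1) = I + K/(-17).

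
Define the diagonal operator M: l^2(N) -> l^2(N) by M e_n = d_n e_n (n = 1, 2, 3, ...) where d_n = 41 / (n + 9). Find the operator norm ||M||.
||M|| = 41/10 (attained at n = 1)

For M diagonal, ||M|| = sup_n |d_n| = sup_n 41/(n + 9). This is positive and strictly decreasing in n, so the supremum is attained at n = 1: d_1 = 41/(1 + 9) = 41/10. Hence ||M|| = 41/10.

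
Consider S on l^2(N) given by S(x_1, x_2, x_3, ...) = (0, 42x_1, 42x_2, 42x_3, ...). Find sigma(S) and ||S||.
sigma(S) = closed disk {z in C : |z| ≤ 42}; ||S|| = 42

Note S = 42·U where U is the unit right shift (U x)_k = x_{k-1} (with x_0 := 0); so ||S|| = 42||U|| and sigma(S) = 42·sigma(U). ||S x||^2 = sum_{k≥1} |42x_k|^2 = 1764||x||^2, so ||S|| = 42 and sigma(S) ⊂ {|z| ≤ 42}. For any |lambda| < 42, the equation (S - lambda I) x = 0 forces x_1 = 0, then 42x_k = lambda x_{k+1} ⇒ x = 0, so S has no eigenvalues. But (S - lambda I) is not surjective for |lambda| < 42: solving (S - lambda I) x = e_1 would require x_n proportional to (lambda/42)^(-n), which is not in l^2. So every |lambda| < 42 lies in the residual spectrum. The boundary |lambda| = 42 is in the approximate point spectrum (the spectrum is closed). Hence sigma(S) is the closed disk of radius 42.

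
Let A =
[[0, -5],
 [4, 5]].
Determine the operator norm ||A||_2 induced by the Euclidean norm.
||A||_2 = sqrt((66 + sqrt(2756))/2) ≈ 7.6973 (= sqrt(largest eigenvalue of A^T A))

||A||_2 = sigma_max(A) = sqrt(lambda_max(A^T A)). Form the symmetric matrix M = A^T A =
[[16, 20],
 [20, 50]].
Its characteristic polynomial (trace, determinant of M give the coefficients) is
  p(λ) = det(λ I - M) = λ^2 - 66λ + 400.
For λ^2 - 66λ + 400 the discriminant is 2756. It is nonnegative but not a perfect square, so the roots are real and irrational: λ = (66 ± sqrt(2756))/2 ≈ 59.2488, 6.7512.
So the eigenvalues of A^T A are ≈ 6.7512, 59.2488 (all ≥ 0, as they must be for A^T A). The largest is λ_max = (66 + sqrt(2756))/2 ≈ 59.2488, hence ||A||_2 = sqrt(λ_max) = sqrt((66 + sqrt(2756))/2) ≈ 7.6973.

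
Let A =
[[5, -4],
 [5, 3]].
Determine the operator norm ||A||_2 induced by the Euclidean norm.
||A||_2 = sqrt((75 + sqrt(725))/2) ≈ 7.1388 (= sqrt(largest eigenvalue of A^T A))

||A||_2 = sigma_max(A) = sqrt(lambda_max(A^T A)). Form the symmetric matrix M = A^T A =
[[50, -5],
 [-5, 25]].
Its characteristic polynomial (trace, determinant of M give the coefficients) is
  p(λ) = det(λ I - M) = λ^2 - 75λ + 1225.
For λ^2 - 75λ + 1225 the discriminant is 725. It is nonnegative but not a perfect square, so the roots are real and irrational: λ = (75 ± sqrt(725))/2 ≈ 50.9629, 24.0371.
So the eigenvalues of A^T A are ≈ 24.0371, 50.9629 (all ≥ 0, as they must be for A^T A). The largest is λ_max = (75 + sqrt(725))/2 ≈ 50.9629, hence ||A||_2 = sqrt(λ_max) = sqrt((75 + sqrt(725))/2) ≈ 7.1388.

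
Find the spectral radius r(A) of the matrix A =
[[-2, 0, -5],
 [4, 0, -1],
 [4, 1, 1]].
r(A) ≈ 4.3783

The eigenvalues of A are the roots of its characteristic polynomial. With M = A (coefficients from the trace, the sum of principal 2x2 minors, and det A):
  p(λ) = det(λ I - M) = λ^3 + λ^2 + 19λ + 22.
No integer candidate from the rational root theorem (±divisors of 22) is a root, so the roots are irrational. The cubic discriminant is Δ = -32707 < 0, so there is one real root and a complex-conjugate pair. p(-2) = -20 and p(-1) = 3 have opposite signs, so a root lies in (-2, -1); Newton's method refines it to λ ≈ -1.1477. Dividing out (λ - (-1.1477)) leaves approximately λ^2 - 0.1477λ + 19.1695. For λ^2 - 0.1477λ + 19.1695 the discriminant is -76.656. It is negative, so the remaining roots are the complex-conjugate pair λ ≈ 0.0738 ± 4.3777i. Their product equals the constant term, so |λ|^2 ≈ 19.1695 and |λ| ≈ 4.3783.
Thus the eigenvalues (to 4 decimals) are -1.1477 (modulus 1.1477); 0.0738 ± 4.3777i (modulus 4.3783). The spectral radius is the largest modulus: r(A) ≈ 4.3783. (Cross-check: r(A) ≤ ||A||_2 ≈ 6.5445; equality holds whenever A is normal, though it can also hold for some non-normal A.)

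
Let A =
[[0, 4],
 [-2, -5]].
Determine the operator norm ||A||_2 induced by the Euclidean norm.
||A||_2 = sqrt((45 + sqrt(1769))/2) ≈ 6.5977 (= sqrt(largest eigenvalue of A^T A))

||A||_2 = sigma_max(A) = sqrt(lambda_max(A^T A)). Form the symmetric matrix M = A^T A =
[[4, 10],
 [10, 41]].
Its characteristic polynomial (trace, determinant of M give the coefficients) is
  p(λ) = det(λ I - M) = λ^2 - 45λ + 64.
For λ^2 - 45λ + 64 the discriminant is 1769. It is nonnegative but not a perfect square, so the roots are real and irrational: λ = (45 ± sqrt(1769))/2 ≈ 43.5297, 1.4703.
So the eigenvalues of A^T A are ≈ 1.4703, 43.5297 (all ≥ 0, as they must be for A^T A). The largest is λ_max = (45 + sqrt(1769))/2 ≈ 43.5297, hence ||A||_2 = sqrt(λ_max) = sqrt((45 + sqrt(1769))/2) ≈ 6.5977.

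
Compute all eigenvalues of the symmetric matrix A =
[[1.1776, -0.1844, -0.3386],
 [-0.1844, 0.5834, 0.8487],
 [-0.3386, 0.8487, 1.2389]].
sigma(A) ≈ {0, 1, 2}

A is real symmetric, so its spectrum consists of real eigenvalues. Expanding the characteristic polynomial of the displayed matrix gives
  det(λ I - A) = p(λ) = λ^3 + (-3)λ^2 + (2)λ + (0).
Solving p(λ) = 0 yields eigenvalues ≈ 0, 1, 2. (A is shown rounded to 4 decimals, so these recover the underlying integer eigenvalues to within that precision.)
Verification: the trace of A = 3 equals the sum of eigenvalues 3, and det(A) ≈ -0.0001 matches the eigenvalue product 0.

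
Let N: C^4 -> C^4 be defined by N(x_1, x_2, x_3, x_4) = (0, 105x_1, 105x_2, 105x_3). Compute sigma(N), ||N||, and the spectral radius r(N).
sigma(N) = {0}; ||N|| = 105; r(N) = 0. (N is nilpotent with N^4 = 0.)

On C^4, N is a strictly lower-triangular matrix with 105 on the subdiagonal and zeros elsewhere, so its characteristic polynomial is lambda^4 and every eigenvalue is 0: sigma(N) = {0}. For the operator norm, N e_i = 105e_{i+1} for i = 1, ..., 3 and N e_4 = 0, so the singular values of N are 105 (with multiplicity 3) and 0; hence ||N|| = 105. The spectral radius r(N) = max|lambda| = 0. Note ||N|| > r(N) — characteristic of non-normal nilpotent operators. Indeed N^4 = 0.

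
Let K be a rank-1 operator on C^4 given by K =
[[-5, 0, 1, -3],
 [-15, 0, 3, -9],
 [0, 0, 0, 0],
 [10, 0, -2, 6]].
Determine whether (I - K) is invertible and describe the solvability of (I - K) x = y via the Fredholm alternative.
(I - K) is singular (det(I - K) = 0, i.e. 1 ∈ sigma(K)). (I - K) x = y is solvable iff y ⊥ ker((I - K)^*) = span{(-5, 0, 1, -3)}, i.e. iff -5y_1 + y_3 - 3y_4 = 0. When solvable, the solutions are x = y + c·(1, 3, 0, -2), c arbitrary (ker(I - K) = span{(1, 3, 0, -2)}, dimension 1).

K has rank 1, so it is an outer product K = u v^T: every row of K is a multiple of one row vector. Reading off the entries, u = (1, 3, 0, -2) and v = (-5, 0, 1, -3) (row i of K equals u_i·v^T). A rank-one matrix u v^T satisfies K u = u (v·u) and kills the (3)-dimensional subspace v^⊥, so its characteristic polynomial is lambda^3 (lambda - v·u) with v·u = tr K = 1. Hence the eigenvalues of I - K are 1 (multiplicity 3) and 1 - (1) = 0, so det(I - K) = 0. (Direct check: I - K =
[[6, 0, -1, 3],
 [15, 1, -3, 9],
 [0, 0, 1, 0],
 [-10, 0, 2, -5]]
has determinant 0.) So 1 is an eigenvalue of K and (I - K) is not invertible. The finite-dimensional Fredholm alternative says: either (I - K) is invertible, or ker(I - K) ≠ {0} and then range(I - K) = ker((I - K)^*)^⊥, with dim ker(I - K) = dim ker((I - K)^*). We are in the second case, so we need both kernels. Kernel of I - K: (I - K) u = u - u (v·u) = u - u = 0, so ker(I - K) = span{u} = span{(1, 3, 0, -2)} (it is exactly 1-dimensional because rank(I - K) = 3). Kernel of the adjoint: K is real, so (I - K)^* = I - K^T = I - v u^T, and (I - v u^T) v = v - v (u·v) = 0; hence ker((I - K)^*) = span{v} = span{(-5, 0, 1, -3)}. Therefore (I - K) x = y is solvable iff <y, v> = 0, i.e. iff -5y_1 + y_3 - 3y_4 = 0. When this holds, K y = u (v·y) = 0, so (I - K) y = y and x = y is a particular solution; the full solution set is the line x = y + c·u = y + c·(1, 3, 0, -2), c ∈ C.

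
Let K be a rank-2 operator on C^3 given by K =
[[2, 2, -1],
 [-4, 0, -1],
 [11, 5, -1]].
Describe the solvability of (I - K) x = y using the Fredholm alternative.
(I - K) is invertible (det(I - K) = 22 ≠ 0), so for every y in C^3 the equation (I - K) x = y has a unique solution.

K has rank 2 and factors as K = U V^T = u1 v1^T + u2 v2^T with u1 = (-1, -1, -1), v1 = (-2, -2, 1), u2 = (0, -2, 3), v2 = (3, 1, 0) (multiplying out reproduces the displayed K). The nonzero eigenvalues of U V^T coincide with those of the 2 x 2 matrix G = V^T U = [[v1·u1, v1·u2], [v2·u1, v2·u2]] = [[3, 7], [-4, -2]], and by the Sylvester determinant identity det(I_3 - U V^T) = det(I_2 - V^T U) = det([[-2, -7], [4, 3]]) = (-2)(3) - (-7)(4) = 22. (Direct check: I - K =
[[-1, -2, 1],
 [4, 1, 1],
 [-11, -5, 2]]
has determinant 22.) The finite-dimensional Fredholm alternative says: either (I - K) is invertible, or ker(I - K) ≠ {0} and then range(I - K) = ker((I - K)^*)^⊥, with dim ker(I - K) = dim ker((I - K)^*). Since det(I - K) ≠ 0, 1 is not an eigenvalue of K and ker(I - K) = {0}, so we are in the first case: for every y there is a unique x = (I - K)^(-1) y. (Explicitly, by the Woodbury identity, (I - U V^T)^(-1) = I + U (I_2 - G)^(-1) V^T.)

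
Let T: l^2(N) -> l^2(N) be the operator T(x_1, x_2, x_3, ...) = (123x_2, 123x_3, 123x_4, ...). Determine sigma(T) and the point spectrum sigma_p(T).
sigma(T) = closed disk {z in C : |z| ≤ 123}; sigma_p(T) = open disk {z in C : |z| < 123}

Note T = 123·V where V is the unit left shift (V x)_k = x_{k+1}; so sigma(T) = 123·sigma(V) and ||T|| = 123||V||. ||T x||^2 = 15129sum_{k≥2} |x_k|^2 ≤ 15129||x||^2, with equality on {x : x_1 = 0}, so ||T|| = 123. For any lambda with |lambda| < 123, set r = lambda/123 (|r| < 1); the vector x = (1, r, r^2, ...) is in l^2 and satisfies T x = 123(r, r^2, ...) = lambda x, so lambda is an eigenvalue. On the boundary |lambda| = 123 the geometric series diverges, so no l^2 eigenvector exists, but these lambda lie in the approximate point spectrum. Hence sigma(T) is the closed disk of radius 123 and sigma_p(T) is the open disk.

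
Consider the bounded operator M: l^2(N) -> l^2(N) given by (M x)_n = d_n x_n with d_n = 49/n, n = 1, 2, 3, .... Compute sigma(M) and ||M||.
sigma(M) = {49/n : n ≥ 1} ∪ {0}; ||M|| = 49

A bounded diagonal operator on l^2 with diagonal entries d_n has spectrum equal to the closure of {d_n : n ≥ 1}: every d_n is an eigenvalue (with eigenvector e_n), so {d_n} ⊂ sigma(M); the spectrum is closed, so its closure is too; and for lambda not in the closure, (M - lambda I) has bounded inverse (the diagonal entries 1/(d_n - lambda) are bounded). For our sequence d_n = 49/n, n = 1, 2, 3, ...:
  - {d_n} = {49/n : n ≥ 1}; the only limit point is 0
  - closure = {49/n : n ≥ 1} ∪ {0}
For the norm: a diagonal operator has ||M|| = sup_n |d_n|. Here d_n = 49/n is positive and decreasing, so sup_n |d_n| = d_1 = 49. So ||M|| = 49.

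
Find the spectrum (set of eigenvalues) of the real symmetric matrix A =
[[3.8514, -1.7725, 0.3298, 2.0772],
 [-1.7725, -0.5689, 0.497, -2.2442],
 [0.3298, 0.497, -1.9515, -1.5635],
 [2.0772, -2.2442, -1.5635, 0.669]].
sigma(A) ≈ {-3, -2, 1, 6}

A is real symmetric, so its spectrum consists of real eigenvalues. Expanding the characteristic polynomial of the displayed matrix gives
  det(λ I - A) = p(λ) = λ^4 + (-2)λ^3 + (-23)λ^2 + (-11.9985)λ + (36.0022).
Solving p(λ) = 0 yields eigenvalues ≈ -3, -2, 1, 6. (A is shown rounded to 4 decimals, so these recover the underlying integer eigenvalues to within that precision.)
Verification: the trace of A = 2 equals the sum of eigenvalues 2, and det(A) ≈ 36.0022 matches the eigenvalue product 36.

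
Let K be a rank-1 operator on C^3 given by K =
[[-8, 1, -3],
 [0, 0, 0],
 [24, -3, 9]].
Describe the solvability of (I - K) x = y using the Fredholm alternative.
(I - K) is singular (det(I - K) = 0, i.e. 1 ∈ sigma(K)). (I - K) x = y is solvable iff y ⊥ ker((I - K)^*) = span{(-8, 1, -3)}, i.e. iff -8y_1 + y_2 - 3y_3 = 0. When solvable, the solutions are x = y + c·(1, 0, -3), c arbitrary (ker(I - K) = span{(1, 0, -3)}, dimension 1).

K has rank 1, so it is an outer product K = u v^T: every row of K is a multiple of one row vector. Reading off the entries, u = (1, 0, -3) and v = (-8, 1, -3) (row i of K equals u_i·v^T). A rank-one matrix u v^T satisfies K u = u (v·u) and kills the (2)-dimensional subspace v^⊥, so its characteristic polynomial is lambda^2 (lambda - v·u) with v·u = tr K = 1. Hence the eigenvalues of I - K are 1 (multiplicity 2) and 1 - (1) = 0, so det(I - K) = 0. (Direct check: I - K =
[[9, -1, 3],
 [0, 1, 0],
 [-24, 3, -8]]
has determinant 0.) So 1 is an eigenvalue of K and (I - K) is not invertible. The finite-dimensional Fredholm alternative says: either (I - K) is invertible, or ker(I - K) ≠ {0} and then range(I - K) = ker((I - K)^*)^⊥, with dim ker(I - K) = dim ker((I - K)^*). We are in the second case, so we need both kernels. Kernel of I - K: (I - K) u = u - u (v·u) = u - u = 0, so ker(I - K) = span{u} = span{(1, 0, -3)} (it is exactly 1-dimensional because rank(I - K) = 2). Kernel of the adjoint: K is real, so (I - K)^* = I - K^T = I - v u^T, and (I - v u^T) v = v - v (u·v) = 0; hence ker((I - K)^*) = span{v} = span{(-8, 1, -3)}. Therefore (I - K) x = y is solvable iff <y, v> = 0, i.e. iff -8y_1 + y_2 - 3y_3 = 0. When this holds, K y = u (v·y) = 0, so (I - K) y = y and x = y is a particular solution; the full solution set is the line x = y + c·u = y + c·(1, 0, -3), c ∈ C.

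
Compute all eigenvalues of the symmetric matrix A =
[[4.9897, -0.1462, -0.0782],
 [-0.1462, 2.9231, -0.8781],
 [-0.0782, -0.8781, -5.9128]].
sigma(A) ≈ {-6, 3, 5}

A is real symmetric, so its spectrum consists of real eigenvalues. Expanding the characteristic polynomial of the displayed matrix gives
  det(λ I - A) = p(λ) = λ^3 + (-2)λ^2 + (-33)λ + (90).
Solving p(λ) = 0 yields eigenvalues ≈ -6, 3, 5. (A is shown rounded to 4 decimals, so these recover the underlying integer eigenvalues to within that precision.)
Verification: the trace of A = 2 equals the sum of eigenvalues 2, and det(A) ≈ -89.9994 matches the eigenvalue product -90.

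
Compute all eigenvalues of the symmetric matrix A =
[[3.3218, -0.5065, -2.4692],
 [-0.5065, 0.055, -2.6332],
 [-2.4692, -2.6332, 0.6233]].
sigma(A) ≈ {-3, 2, 5}

A is real symmetric, so its spectrum consists of real eigenvalues. Expanding the characteristic polynomial of the displayed matrix gives
  det(λ I - A) = p(λ) = λ^3 + (-4)λ^2 + (-11)λ + (30).
Solving p(λ) = 0 yields eigenvalues ≈ -3, 2, 5. (A is shown rounded to 4 decimals, so these recover the underlying integer eigenvalues to within that precision.)
Verification: the trace of A = 4 equals the sum of eigenvalues 4, and det(A) ≈ -30.0003 matches the eigenvalue product -30.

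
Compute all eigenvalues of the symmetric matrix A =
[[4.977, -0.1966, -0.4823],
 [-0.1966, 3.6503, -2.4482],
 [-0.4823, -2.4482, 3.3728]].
sigma(A) ≈ {1, 5, 6}

A is real symmetric, so its spectrum consists of real eigenvalues. Expanding the characteristic polynomial of the displayed matrix gives
  det(λ I - A) = p(λ) = λ^3 + (-12)λ^2 + (41)λ + (-30.0012).
Solving p(λ) = 0 yields eigenvalues ≈ 1, 5, 6. (A is shown rounded to 4 decimals, so these recover the underlying integer eigenvalues to within that precision.)
Verification: the trace of A = 12 equals the sum of eigenvalues 12, and det(A) ≈ 30.0012 matches the eigenvalue product 30.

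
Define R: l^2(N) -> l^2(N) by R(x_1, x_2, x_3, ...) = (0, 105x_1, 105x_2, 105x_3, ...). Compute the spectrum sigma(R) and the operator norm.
sigma(R) = closed disk {z in C : |z| ≤ 105}; ||R|| = 105

Note R = 105·U where U is the unit right shift (U x)_k = x_{k-1} (with x_0 := 0); so ||R|| = 105||U|| and sigma(R) = 105·sigma(U). ||R x||^2 = sum_{k≥1} |105x_k|^2 = 11025||x||^2, so ||R|| = 105 and sigma(R) ⊂ {|z| ≤ 105}. For any |lambda| < 105, the equation (R - lambda I) x = 0 forces x_1 = 0, then 105x_k = lambda x_{k+1} ⇒ x = 0, so R has no eigenvalues. But (R - lambda I) is not surjective for |lambda| < 105: solving (R - lambda I) x = e_1 would require x_n proportional to (lambda/105)^(-n), which is not in l^2. So every |lambda| < 105 lies in the residual spectrum. The boundary |lambda| = 105 is in the approximate point spectrum (the spectrum is closed). Hence sigma(R) is the closed disk of radius 105.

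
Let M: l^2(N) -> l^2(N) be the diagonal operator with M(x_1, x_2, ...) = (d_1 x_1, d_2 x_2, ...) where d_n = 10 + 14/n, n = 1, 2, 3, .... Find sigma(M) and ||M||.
sigma(M) = {10 + 14/n : n ≥ 1} ∪ {10}; ||M|| = 24

A bounded diagonal operator on l^2 with diagonal entries d_n has spectrum equal to the closure of {d_n : n ≥ 1}: every d_n is an eigenvalue (with eigenvector e_n), so {d_n} ⊂ sigma(M); the spectrum is closed, so its closure is too; and for lambda not in the closure, (M - lambda I) has bounded inverse (the diagonal entries 1/(d_n - lambda) are bounded). For our sequence d_n = 10 + 14/n, n = 1, 2, 3, ...:
  - {d_n} = {10 + 14/n : n ≥ 1}; the only limit point is 10
  - closure = {10 + 14/n : n ≥ 1} ∪ {10}
For the norm: a diagonal operator has ||M|| = sup_n |d_n|. Here d_n = 10 + 14/n is positive and decreasing, so sup_n |d_n| = d_1 = 10 + 14 = 24. So ||M|| = 24.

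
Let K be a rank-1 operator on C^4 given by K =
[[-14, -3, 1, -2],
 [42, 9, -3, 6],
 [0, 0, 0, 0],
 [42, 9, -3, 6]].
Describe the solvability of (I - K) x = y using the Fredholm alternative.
(I - K) is singular (det(I - K) = 0, i.e. 1 ∈ sigma(K)). (I - K) x = y is solvable iff y ⊥ ker((I - K)^*) = span{(-14, -3, 1, -2)}, i.e. iff -14y_1 - 3y_2 + y_3 - 2y_4 = 0. When solvable, the solutions are x = y + c·(1, -3, 0, -3), c arbitrary (ker(I - K) = span{(1, -3, 0, -3)}, dimension 1).

K has rank 1, so it is an outer product K = u v^T: every row of K is a multiple of one row vector. Reading off the entries, u = (1, -3, 0, -3) and v = (-14, -3, 1, -2) (row i of K equals u_i·v^T). A rank-one matrix u v^T satisfies K u = u (v·u) and kills the (3)-dimensional subspace v^⊥, so its characteristic polynomial is lambda^3 (lambda - v·u) with v·u = tr K = 1. Hence the eigenvalues of I - K are 1 (multiplicity 3) and 1 - (1) = 0, so det(I - K) = 0. (Direct check: I - K =
[[15, 3, -1, 2],
 [-42, -8, 3, -6],
 [0, 0, 1, 0],
 [-42, -9, 3, -5]]
has determinant 0.) So 1 is an eigenvalue of K and (I - K) is not invertible. The finite-dimensional Fredholm alternative says: either (I - K) is invertible, or ker(I - K) ≠ {0} and then range(I - K) = ker((I - K)^*)^⊥, with dim ker(I - K) = dim ker((I - K)^*). We are in the second case, so we need both kernels. Kernel of I - K: (I - K) u = u - u (v·u) = u - u = 0, so ker(I - K) = span{u} = span{(1, -3, 0, -3)} (it is exactly 1-dimensional because rank(I - K) = 3). Kernel of the adjoint: K is real, so (I - K)^* = I - K^T = I - v u^T, and (I - v u^T) v = v - v (u·v) = 0; hence ker((I - K)^*) = span{v} = span{(-14, -3, 1, -2)}. Therefore (I - K) x = y is solvable iff <y, v> = 0, i.e. iff -14y_1 - 3y_2 + y_3 - 2y_4 = 0. When this holds, K y = u (v·y) = 0, so (I - K) y = y and x = y is a particular solution; the full solution set is the line x = y + c·u = y + c·(1, -3, 0, -3), c ∈ C.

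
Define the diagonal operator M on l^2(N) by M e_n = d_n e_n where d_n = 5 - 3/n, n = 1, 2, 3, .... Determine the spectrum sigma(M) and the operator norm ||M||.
sigma(M) = {5 - 3/n : n ≥ 1} ∪ {5}; ||M|| = 5

A bounded diagonal operator on l^2 with diagonal entries d_n has spectrum equal to the closure of {d_n : n ≥ 1}: every d_n is an eigenvalue (with eigenvector e_n), so {d_n} ⊂ sigma(M); the spectrum is closed, so its closure is too; and for lambda not in the closure, (M - lambda I) has bounded inverse (the diagonal entries 1/(d_n - lambda) are bounded). For our sequence d_n = 5 - 3/n, n = 1, 2, 3, ...:
  - {d_n} = {5 - 3/n : n ≥ 1}; the only limit point is 5
  - closure = {5 - 3/n : n ≥ 1} ∪ {5}
For the norm: a diagonal operator has ||M|| = sup_n |d_n|. Here d_n = 5 - 3/n increases monotonically from d_1 = 2 toward 5, with all terms in [2, 5); so sup_n |d_n| = 5 (the supremum is the limit, not attained). So ||M|| = 5.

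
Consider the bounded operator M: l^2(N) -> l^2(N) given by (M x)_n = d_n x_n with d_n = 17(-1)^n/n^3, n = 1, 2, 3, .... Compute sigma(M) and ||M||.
sigma(M) = {17(-1)^n/n^3 : n ≥ 1} ∪ {0}; ||M|| = 17

A bounded diagonal operator on l^2 with diagonal entries d_n has spectrum equal to the closure of {d_n : n ≥ 1}: every d_n is an eigenvalue (with eigenvector e_n), so {d_n} ⊂ sigma(M); the spectrum is closed, so its closure is too; and for lambda not in the closure, (M - lambda I) has bounded inverse (the diagonal entries 1/(d_n - lambda) are bounded). For our sequence d_n = 17(-1)^n/n^3, n = 1, 2, 3, ...:
  - {d_n} = {17(-1)^n/n^3 : n ≥ 1}; the only limit point is 0
  - closure = {17(-1)^n/n^3 : n ≥ 1} ∪ {0}
For the norm: a diagonal operator has ||M|| = sup_n |d_n|. Here |d_n| = 17/n^3 is decreasing, so sup_n |d_n| = |d_1| = 17. So ||M|| = 17.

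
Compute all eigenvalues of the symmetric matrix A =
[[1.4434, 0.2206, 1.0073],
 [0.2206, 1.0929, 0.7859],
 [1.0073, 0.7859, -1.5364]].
sigma(A) ≈ {-2, 1, 2}

A is real symmetric, so its spectrum consists of real eigenvalues. Expanding the characteristic polynomial of the displayed matrix gives
  det(λ I - A) = p(λ) = λ^3 + (-1)λ^2 + (-4)λ + (4).
Solving p(λ) = 0 yields eigenvalues ≈ -2, 1, 2. (A is shown rounded to 4 decimals, so these recover the underlying integer eigenvalues to within that precision.)
Verification: the trace of A = 1 equals the sum of eigenvalues 1, and det(A) ≈ -4.0000 matches the eigenvalue product -4.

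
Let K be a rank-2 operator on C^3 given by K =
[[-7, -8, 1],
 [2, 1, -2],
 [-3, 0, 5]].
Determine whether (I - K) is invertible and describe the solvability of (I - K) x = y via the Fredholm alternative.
(I - K) is invertible (det(I - K) = -16 ≠ 0), so for every y in C^3 the equation (I - K) x = y has a unique solution.

K has rank 2 and factors as K = U V^T = u1 v1^T + u2 v2^T with u1 = (1, 1, -3), v1 = (-1, -2, -1), u2 = (-2, 1, -2), v2 = (3, 3, -1) (multiplying out reproduces the displayed K). The nonzero eigenvalues of U V^T coincide with those of the 2 x 2 matrix G = V^T U = [[v1·u1, v1·u2], [v2·u1, v2·u2]] = [[0, 2], [9, -1]], and by the Sylvester determinant identity det(I_3 - U V^T) = det(I_2 - V^T U) = det([[1, -2], [-9, 2]]) = (1)(2) - (-2)(-9) = -16. (Direct check: I - K =
[[8, 8, -1],
 [-2, 0, 2],
 [3, 0, -4]]
has determinant -16.) The finite-dimensional Fredholm alternative says: either (I - K) is invertible, or ker(I - K) ≠ {0} and then range(I - K) = ker((I - K)^*)^⊥, with dim ker(I - K) = dim ker((I - K)^*). Since det(I - K) ≠ 0, 1 is not an eigenvalue of K and ker(I - K) = {0}, so we are in the first case: for every y there is a unique x = (I - K)^(-1) y. (Explicitly, by the Woodbury identity, (I - U V^T)^(-1) = I + U (I_2 - G)^(-1) V^T.)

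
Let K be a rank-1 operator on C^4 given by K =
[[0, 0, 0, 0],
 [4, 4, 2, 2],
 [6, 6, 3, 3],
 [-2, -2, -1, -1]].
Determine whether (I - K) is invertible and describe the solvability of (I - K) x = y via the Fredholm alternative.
(I - K) is invertible (det(I - K) = -5 ≠ 0), so for every y in C^4 the equation (I - K) x = y has a unique solution.

K has rank 1, so it is an outer product K = u v^T: every row of K is a multiple of one row vector. Reading off the entries, u = (0, 2, 3, -1) and v = (2, 2, 1, 1) (row i of K equals u_i·v^T). A rank-one matrix u v^T satisfies K u = u (v·u) and kills the (3)-dimensional subspace v^⊥, so its characteristic polynomial is lambda^3 (lambda - v·u) with v·u = tr K = 6. Hence the eigenvalues of I - K are 1 (multiplicity 3) and 1 - (6) = -5, so det(I - K) = -5. (Direct check: I - K =
[[1, 0, 0, 0],
 [-4, -3, -2, -2],
 [-6, -6, -2, -3],
 [2, 2, 1, 2]]
has determinant -5.) The finite-dimensional Fredholm alternative says: either (I - K) is invertible, or ker(I - K) ≠ {0} and then range(I - K) = ker((I - K)^*)^⊥, with dim ker(I - K) = dim ker((I - K)^*). Since det(I - K) ≠ 0, 1 is not an eigenvalue of K and ker(I - K) = {0}, so we are in the first case: for every y there is a unique x = (I - K)^(-1) y. Explicitly, by the Sherman–Morrison formula, (I - u v^T)^(-1) = I + u v^T/(1 - v·u), i.e. (I - K)^(-1) = I + K/(-5).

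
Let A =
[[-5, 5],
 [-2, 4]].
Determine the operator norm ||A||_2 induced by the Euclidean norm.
||A||_2 = sqrt((70 + sqrt(4500))/2) ≈ 8.279 (= sqrt(largest eigenvalue of A^T A))

||A||_2 = sigma_max(A) = sqrt(lambda_max(A^T A)). Form the symmetric matrix M = A^T A =
[[29, -33],
 [-33, 41]].
Its characteristic polynomial (trace, determinant of M give the coefficients) is
  p(λ) = det(λ I - M) = λ^2 - 70λ + 100.
For λ^2 - 70λ + 100 the discriminant is 4500. It is nonnegative but not a perfect square, so the roots are real and irrational: λ = (70 ± sqrt(4500))/2 ≈ 68.541, 1.459.
So the eigenvalues of A^T A are ≈ 1.459, 68.541 (all ≥ 0, as they must be for A^T A). The largest is λ_max = (70 + sqrt(4500))/2 ≈ 68.541, hence ||A||_2 = sqrt(λ_max) = sqrt((70 + sqrt(4500))/2) ≈ 8.279.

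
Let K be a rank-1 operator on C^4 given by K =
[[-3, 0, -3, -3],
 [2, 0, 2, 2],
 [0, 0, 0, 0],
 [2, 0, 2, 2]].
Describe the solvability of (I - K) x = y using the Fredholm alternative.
(I - K) is invertible (det(I - K) = 2 ≠ 0), so for every y in C^4 the equation (I - K) x = y has a unique solution.

K has rank 1, so it is an outer product K = u v^T: every row of K is a multiple of one row vector. Reading off the entries, u = (-3, 2, 0, 2) and v = (1, 0, 1, 1) (row i of K equals u_i·v^T). A rank-one matrix u v^T satisfies K u = u (v·u) and kills the (3)-dimensional subspace v^⊥, so its characteristic polynomial is lambda^3 (lambda - v·u) with v·u = tr K = -1. Hence the eigenvalues of I - K are 1 (multiplicity 3) and 1 - (-1) = 2, so det(I - K) = 2. (Direct check: I - K =
[[4, 0, 3, 3],
 [-2, 1, -2, -2],
 [0, 0, 1, 0],
 [-2, 0, -2, -1]]
has determinant 2.) The finite-dimensional Fredholm alternative says: either (I - K) is invertible, or ker(I - K) ≠ {0} and then range(I - K) = ker((I - K)^*)^⊥, with dim ker(I - K) = dim ker((I - K)^*). Since det(I - K) ≠ 0, 1 is not an eigenvalue of K and ker(I - K) = {0}, so we are in the first case: for every y there is a unique x = (I - K)^(-1) y. Explicitly, by the Sherman–Morrison formula, (I - u v^T)^(-1) = I + u v^T/(1 - v·u), i.e. (I - K)^(-1) = I + K/(2).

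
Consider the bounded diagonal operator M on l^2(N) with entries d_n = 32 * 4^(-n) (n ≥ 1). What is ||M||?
||M|| = 8 (attained at n = 1)

For M diagonal, ||M|| = sup_n |d_n|. The sequence d_n = 32 * 4^(-n) is positive and strictly decreasing (ratio 4^(-1) < 1), so the supremum is d_1 = 32/4 = 8. Hence ||M|| = 8.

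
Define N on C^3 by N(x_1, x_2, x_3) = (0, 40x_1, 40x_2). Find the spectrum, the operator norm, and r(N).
sigma(N) = {0}; ||N|| = 40; r(N) = 0. (N is nilpotent with N^3 = 0.)

On C^3, N is a strictly lower-triangular matrix with 40 on the subdiagonal and zeros elsewhere, so its characteristic polynomial is lambda^3 and every eigenvalue is 0: sigma(N) = {0}. For the operator norm, N e_i = 40e_{i+1} for i = 1, ..., 2 and N e_3 = 0, so the singular values of N are 40 (with multiplicity 2) and 0; hence ||N|| = 40. The spectral radius r(N) = max|lambda| = 0. Note ||N|| > r(N) — characteristic of non-normal nilpotent operators. Indeed N^3 = 0.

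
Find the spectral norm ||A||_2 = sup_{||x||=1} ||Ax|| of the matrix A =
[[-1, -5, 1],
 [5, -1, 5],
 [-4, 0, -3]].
||A||_2 ≈ 8.6945 (= sqrt(largest eigenvalue of A^T A))

||A||_2 = sigma_max(A) = sqrt(lambda_max(A^T A)). Form the symmetric matrix M = A^T A =
[[42, 0, 36],
 [0, 26, -10],
 [36, -10, 35]].
Its characteristic polynomial (trace, sum of principal 2x2 minors, determinant of M give the coefficients) is
  p(λ) = det(λ I - M) = λ^3 - 103λ^2 + 2076λ - 324.
No integer candidate from the rational root theorem (±divisors of 324) is a root, so the roots are irrational. The cubic discriminant is Δ = 9762070032 > 0, so there are three distinct real roots. p(0) = -324 and p(1) = 1650 have opposite signs, so a root lies in (0, 1); Newton's method refines it to λ ≈ 0.1573. p(27) = 324 and p(28) = -996 have opposite signs, so a root lies in (27, 28); Newton's method refines it to λ ≈ 27.2484. p(75) = -2124 and p(76) = 1500 have opposite signs, so a root lies in (75, 76); Newton's method refines it to λ ≈ 75.5943. Check (Vieta): the three roots sum to 103, matching tr M = 103.
So the eigenvalues of A^T A are ≈ 0.1573, 27.2484, 75.5943 (all ≥ 0, as they must be for A^T A). The largest is λ_max ≈ 75.5943, hence ||A||_2 = sqrt(λ_max) ≈ 8.6945.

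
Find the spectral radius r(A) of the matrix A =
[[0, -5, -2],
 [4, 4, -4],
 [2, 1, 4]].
r(A) ≈ 5.3176

The eigenvalues of A are the roots of its characteristic polynomial. With M = A (coefficients from the trace, the sum of principal 2x2 minors, and det A):
  p(λ) = det(λ I - M) = λ^3 - 8λ^2 + 44λ - 128.
No integer candidate from the rational root theorem (±divisors of 128) is a root, so the roots are irrational. The cubic discriminant is Δ = -110336 < 0, so there is one real root and a complex-conjugate pair. p(4) = -16 and p(5) = 17 have opposite signs, so a root lies in (4, 5); Newton's method refines it to λ ≈ 4.5266. Dividing out (λ - (4.5266)) leaves approximately λ^2 - 3.4734λ + 28.2773. For λ^2 - 3.4734λ + 28.2773 the discriminant is -101.0447. It is negative, so the remaining roots are the complex-conjugate pair λ ≈ 1.7367 ± 5.026i. Their product equals the constant term, so |λ|^2 ≈ 28.2773 and |λ| ≈ 5.3176.
Thus the eigenvalues (to 4 decimals) are 4.5266 (modulus 4.5266); 1.7367 ± 5.026i (modulus 5.3176). The spectral radius is the largest modulus: r(A) ≈ 5.3176. (Cross-check: r(A) ≤ ||A||_2 ≈ 7.3459; equality holds whenever A is normal, though it can also hold for some non-normal A.)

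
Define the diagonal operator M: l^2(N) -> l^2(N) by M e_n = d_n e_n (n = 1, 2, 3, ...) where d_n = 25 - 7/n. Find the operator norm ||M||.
||M|| = 25

For a diagonal operator on l^2 with entries d_n, ||M|| = sup_n |d_n|. Here d_1 = 18, d_2 = 43/2, ..., and d_n = 25 - 7/n increases monotonically toward 25. All terms lie in [18, 25), so |d_n| = d_n and the supremum is the limit 25, which is not attained by any individual d_n. Hence ||M|| = 25.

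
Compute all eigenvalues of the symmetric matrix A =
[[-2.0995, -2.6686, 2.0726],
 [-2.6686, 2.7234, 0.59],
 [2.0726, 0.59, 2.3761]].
sigma(A) ≈ {-4, 3, 4}

A is real symmetric, so its spectrum consists of real eigenvalues. Expanding the characteristic polynomial of the displayed matrix gives
  det(λ I - A) = p(λ) = λ^3 + (-3)λ^2 + (-16)λ + (48.0017).
Solving p(λ) = 0 yields eigenvalues ≈ -4, 3, 4. (A is shown rounded to 4 decimals, so these recover the underlying integer eigenvalues to within that precision.)
Verification: the trace of A = 3 equals the sum of eigenvalues 3, and det(A) ≈ -48.0017 matches the eigenvalue product -48.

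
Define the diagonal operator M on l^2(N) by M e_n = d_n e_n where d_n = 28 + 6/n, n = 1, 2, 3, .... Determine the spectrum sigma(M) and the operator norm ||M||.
sigma(M) = {28 + 6/n : n ≥ 1} ∪ {28}; ||M|| = 34

A bounded diagonal operator on l^2 with diagonal entries d_n has spectrum equal to the closure of {d_n : n ≥ 1}: every d_n is an eigenvalue (with eigenvector e_n), so {d_n} ⊂ sigma(M); the spectrum is closed, so its closure is too; and for lambda not in the closure, (M - lambda I) has bounded inverse (the diagonal entries 1/(d_n - lambda) are bounded). For our sequence d_n = 28 + 6/n, n = 1, 2, 3, ...:
  - {d_n} = {28 + 6/n : n ≥ 1}; the only limit point is 28
  - closure = {28 + 6/n : n ≥ 1} ∪ {28}
For the norm: a diagonal operator has ||M|| = sup_n |d_n|. Here d_n = 28 + 6/n is positive and decreasing, so sup_n |d_n| = d_1 = 28 + 6 = 34. So ||M|| = 34.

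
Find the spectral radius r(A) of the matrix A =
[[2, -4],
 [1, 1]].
r(A) = sqrt(6) ≈ 2.4495

The eigenvalues of A are the roots of its characteristic polynomial. With M = A (coefficients from the trace and determinant):
  p(λ) = det(λ I - M) = λ^2 - 3λ + 6.
For λ^2 - 3λ + 6 the discriminant is -15. It is negative, so the roots are the complex-conjugate pair λ = 3/2 ± (sqrt(15)/2) i ≈ 1.5 ± 1.9365i. For a conjugate pair the product of the roots equals the constant term, so |λ|^2 = 6 and |λ| = sqrt(6) ≈ 2.4495.
Thus the eigenvalues (to 4 decimals) are 1.5 ± 1.9365i (modulus 2.4495). The spectral radius is the largest modulus: r(A) = sqrt(6) ≈ 2.4495. (Cross-check: r(A) ≤ ||A||_2 ≈ 4.4966; equality holds whenever A is normal, though it can also hold for some non-normal A.)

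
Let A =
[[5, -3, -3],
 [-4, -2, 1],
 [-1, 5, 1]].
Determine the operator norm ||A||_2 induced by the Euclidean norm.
||A||_2 ≈ 7.9075 (= sqrt(largest eigenvalue of A^T A))

||A||_2 = sigma_max(A) = sqrt(lambda_max(A^T A)). Form the symmetric matrix M = A^T A =
[[42, -12, -20],
 [-12, 38, 12],
 [-20, 12, 11]].
Its characteristic polynomial (trace, sum of principal 2x2 minors, determinant of M give the coefficients) is
  p(λ) = det(λ I - M) = λ^3 - 91λ^2 + 1788λ - 484.
No integer candidate from the rational root theorem (±divisors of 484) is a root, so the roots are irrational. The cubic discriminant is Δ = 3561623504 > 0, so there are three distinct real roots. p(0) = -484 and p(1) = 1214 have opposite signs, so a root lies in (0, 1); Newton's method refines it to λ ≈ 0.2745. p(28) = 188 and p(29) = -774 have opposite signs, so a root lies in (28, 29); Newton's method refines it to λ ≈ 28.1964. p(62) = -1104 and p(63) = 1028 have opposite signs, so a root lies in (62, 63); Newton's method refines it to λ ≈ 62.5291. Check (Vieta): the three roots sum to 91, matching tr M = 91.
So the eigenvalues of A^T A are ≈ 0.2745, 28.1964, 62.5291 (all ≥ 0, as they must be for A^T A). The largest is λ_max ≈ 62.5291, hence ||A||_2 = sqrt(λ_max) ≈ 7.9075.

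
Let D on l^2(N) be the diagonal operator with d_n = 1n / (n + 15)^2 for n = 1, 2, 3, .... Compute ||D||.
||D|| = 1/60 (attained at n = 15)

For D diagonal, ||D|| = sup_n |d_n|. Treat f(x) = 1x / (x + 15)^2 for real x > 0. By the quotient rule, f'(x) = 1(15 - x)/(x + 15)^3, which is positive for x < 15 and negative for x > 15. So f has a unique maximum at x = 15, and since 15 is a positive integer, the supremum over n ≥ 1 is attained at n = 15: d_15 = 1·15/(15 + 15)^2 = 1·15/900 = 1/60. Hence ||D|| = 1/60.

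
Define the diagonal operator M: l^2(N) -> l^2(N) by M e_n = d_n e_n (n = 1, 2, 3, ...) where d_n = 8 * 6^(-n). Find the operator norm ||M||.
||M|| = 4/3 (attained at n = 1)

For M diagonal, ||M|| = sup_n |d_n|. The sequence d_n = 8 * 6^(-n) is positive and strictly decreasing (ratio 6^(-1) < 1), so the supremum is d_1 = 8/6 = 4/3. Hence ||M|| = 4/3.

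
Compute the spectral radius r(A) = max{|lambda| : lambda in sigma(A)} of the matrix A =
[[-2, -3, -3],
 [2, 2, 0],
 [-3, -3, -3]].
r(A) ≈ 4.7427

The eigenvalues of A are the roots of its characteristic polynomial. With M = A (coefficients from the trace, the sum of principal 2x2 minors, and det A):
  p(λ) = det(λ I - M) = λ^3 + 3λ^2 - 7λ + 6.
No integer candidate from the rational root theorem (±divisors of 6) is a root, so the roots are irrational. The cubic discriminant is Δ = -2075 < 0, so there is one real root and a complex-conjugate pair. p(-5) = -9 and p(-4) = 18 have opposite signs, so a root lies in (-5, -4); Newton's method refines it to λ ≈ -4.7427. Dividing out (λ - (-4.7427)) leaves approximately λ^2 - 1.7427λ + 1.2651. For λ^2 - 1.7427λ + 1.2651 the discriminant is -2.0234. It is negative, so the remaining roots are the complex-conjugate pair λ ≈ 0.8713 ± 0.7112i. Their product equals the constant term, so |λ|^2 ≈ 1.2651 and |λ| ≈ 1.1248.
Thus the eigenvalues (to 4 decimals) are -4.7427 (modulus 4.7427); 0.8713 ± 0.7112i (modulus 1.1248). The spectral radius is the largest modulus: r(A) ≈ 4.7427. (Cross-check: r(A) ≤ ||A||_2 ≈ 7.344; equality holds whenever A is normal, though it can also hold for some non-normal A.)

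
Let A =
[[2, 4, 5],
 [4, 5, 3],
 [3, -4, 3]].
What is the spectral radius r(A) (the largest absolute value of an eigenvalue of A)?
r(A) ≈ 6.6444

The eigenvalues of A are the roots of its characteristic polynomial. With M = A (coefficients from the trace, the sum of principal 2x2 minors, and det A):
  p(λ) = det(λ I - M) = λ^3 - 10λ^2 + 12λ + 113.
No integer candidate from the rational root theorem (±divisors of 113) is a root, so the roots are irrational. The cubic discriminant is Δ = -129355 < 0, so there is one real root and a complex-conjugate pair. p(-3) = -40 and p(-2) = 41 have opposite signs, so a root lies in (-3, -2); Newton's method refines it to λ ≈ -2.5596. Dividing out (λ - (-2.5596)) leaves approximately λ^2 - 12.5596λ + 44.1475. For λ^2 - 12.5596λ + 44.1475 the discriminant is -18.8466. It is negative, so the remaining roots are the complex-conjugate pair λ ≈ 6.2798 ± 2.1706i. Their product equals the constant term, so |λ|^2 ≈ 44.1475 and |λ| ≈ 6.6444.
Thus the eigenvalues (to 4 decimals) are -2.5596 (modulus 2.5596); 6.2798 ± 2.1706i (modulus 6.6444). The spectral radius is the largest modulus: r(A) ≈ 6.6444. (Cross-check: r(A) ≤ ||A||_2 ≈ 9.533; equality holds whenever A is normal, though it can also hold for some non-normal A.)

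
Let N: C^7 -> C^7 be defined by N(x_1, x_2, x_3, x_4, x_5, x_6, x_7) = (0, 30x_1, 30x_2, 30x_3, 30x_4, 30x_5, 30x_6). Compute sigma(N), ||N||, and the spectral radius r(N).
sigma(N) = {0}; ||N|| = 30; r(N) = 0. (N is nilpotent with N^7 = 0.)

On C^7, N is a strictly lower-triangular matrix with 30 on the subdiagonal and zeros elsewhere, so its characteristic polynomial is lambda^7 and every eigenvalue is 0: sigma(N) = {0}. For the operator norm, N e_i = 30e_{i+1} for i = 1, ..., 6 and N e_7 = 0, so the singular values of N are 30 (with multiplicity 6) and 0; hence ||N|| = 30. The spectral radius r(N) = max|lambda| = 0. Note ||N|| > r(N) — characteristic of non-normal nilpotent operators. Indeed N^7 = 0.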